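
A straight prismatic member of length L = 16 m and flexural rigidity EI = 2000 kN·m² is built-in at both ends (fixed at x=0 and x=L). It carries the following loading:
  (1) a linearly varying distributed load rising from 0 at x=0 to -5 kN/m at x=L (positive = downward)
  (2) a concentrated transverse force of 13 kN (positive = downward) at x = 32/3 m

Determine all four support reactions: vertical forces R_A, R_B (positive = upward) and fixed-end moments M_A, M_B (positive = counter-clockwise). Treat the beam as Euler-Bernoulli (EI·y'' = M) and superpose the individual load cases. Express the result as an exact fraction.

Load 1 — triangular load w₀=-5 kN/m (0→w₀ over full span):
  R_A = 3w₀L/20 = 3·(-5)·16/20 = -12 kN
  M_A = w₀L²/30 = (-5)·16²/30 = -128/3 kN·m
  R_B = 7w₀L/20 = 7·(-5)·16/20 = -28 kN
  M_B = -w₀L²/20 = -(-5)·16²/20 = 64 kN·m
Load 2 — point force P=13 kN at a=32/3 m (b=L-a=16/3):
  R_A = Pb²(3a+b)/L³ = 13·(16/3)²·(3·(32/3)+(16/3))/16³ = 91/27 kN
  M_A = Pab²/L² = 13·(32/3)·(16/3)²/16² = 416/27 kN·m
  R_B = Pa²(a+3b)/L³ = 13·(32/3)²·((32/3)+3·(16/3))/16³ = 260/27 kN
  M_B = -Pa²b/L² = -13·(32/3)²·(16/3)/16² = -832/27 kN·m
Superposition: R_A = -233/27 kN, M_A = -736/27 kN·m, R_B = -496/27 kN, M_B = 896/27 kN·m

R_A = -233/27 kN, M_A = -736/27 kN·m, R_B = -496/27 kN, M_B = 896/27 kN·m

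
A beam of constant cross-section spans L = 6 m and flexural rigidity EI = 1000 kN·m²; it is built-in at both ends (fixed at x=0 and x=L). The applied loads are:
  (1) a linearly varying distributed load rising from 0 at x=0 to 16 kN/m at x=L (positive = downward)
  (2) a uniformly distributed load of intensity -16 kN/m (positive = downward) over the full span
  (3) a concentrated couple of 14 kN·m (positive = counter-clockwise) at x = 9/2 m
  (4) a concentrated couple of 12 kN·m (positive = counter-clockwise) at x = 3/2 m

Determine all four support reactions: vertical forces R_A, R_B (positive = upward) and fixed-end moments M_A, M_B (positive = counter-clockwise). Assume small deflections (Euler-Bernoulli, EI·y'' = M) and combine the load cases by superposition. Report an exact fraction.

Load 1 — triangular load w₀=16 kN/m (0→w₀ over full span):
  R_A = 3w₀L/20 = 3·16·6/20 = 72/5 kN
  M_A = w₀L²/30 = 16·6²/30 = 96/5 kN·m
  R_B = 7w₀L/20 = 7·16·6/20 = 168/5 kN
  M_B = -w₀L²/20 = -16·6²/20 = -144/5 kN·m
Load 2 — uniform load w=-16 kN/m over full span:
  R_A = wL/2 = (-16)·6/2 = -48 kN
  M_A = wL²/12 = (-16)·6²/12 = -48 kN·m
  R_B = wL/2 = (-16)·6/2 = -48 kN
  M_B = -wL²/12 = -(-16)·6²/12 = 48 kN·m
Load 3 — applied couple M₀=14 kN·m at a=9/2 m (b=L-a=3/2):
  R_A = 6M₀ab/L³ = 6·14·(9/2)·(3/2)/6³ = 21/8 kN
  M_A = M₀b(2a-b)/L² = 14·(3/2)·(2·(9/2)-(3/2))/6² = 35/8 kN·m
  R_B = -6M₀ab/L³ = -6·14·(9/2)·(3/2)/6³ = -21/8 kN
  M_B = M₀a(2b-a)/L² = 14·(9/2)·(2·(3/2)-(9/2))/6² = -21/8 kN·m
Load 4 — applied couple M₀=12 kN·m at a=3/2 m (b=L-a=9/2):
  R_A = 6M₀ab/L³ = 6·12·(3/2)·(9/2)/6³ = 9/4 kN
  M_A = M₀b(2a-b)/L² = 12·(9/2)·(2·(3/2)-(9/2))/6² = -9/4 kN·m
  R_B = -6M₀ab/L³ = -6·12·(3/2)·(9/2)/6³ = -9/4 kN
  M_B = M₀a(2b-a)/L² = 12·(3/2)·(2·(9/2)-(3/2))/6² = 15/4 kN·m
Superposition: R_A = -1149/40 kN, M_A = -1067/40 kN·m, R_B = -771/40 kN, M_B = 813/40 kN·m

R_A = -1149/40 kN, M_A = -1067/40 kN·m, R_B = -771/40 kN, M_B = 813/40 kN·m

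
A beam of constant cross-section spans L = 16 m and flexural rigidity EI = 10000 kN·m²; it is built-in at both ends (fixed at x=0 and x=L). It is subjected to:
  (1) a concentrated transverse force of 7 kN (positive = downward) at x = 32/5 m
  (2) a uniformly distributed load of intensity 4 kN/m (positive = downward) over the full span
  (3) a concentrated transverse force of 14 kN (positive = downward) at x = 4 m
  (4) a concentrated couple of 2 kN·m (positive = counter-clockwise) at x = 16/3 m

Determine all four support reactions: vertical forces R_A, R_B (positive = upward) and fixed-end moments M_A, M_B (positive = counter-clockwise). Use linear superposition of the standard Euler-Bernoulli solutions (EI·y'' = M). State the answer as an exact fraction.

R_A = 291091/6000 kN, M_A = 99721/750 kN·m, R_B = 218909/6000 kN, M_B = -79439/750 kN·m

Load 1 — point force P=7 kN at a=32/5 m (b=L-a=48/5):
  R_A = Pb²(3a+b)/L³ = 7·(48/5)²·(3·(32/5)+(48/5))/16³ = 567/125 kN
  M_A = Pab²/L² = 7·(32/5)·(48/5)²/16² = 2016/125 kN·m
  R_B = Pa²(a+3b)/L³ = 7·(32/5)²·((32/5)+3·(48/5))/16³ = 308/125 kN
  M_B = -Pa²b/L² = -7·(32/5)²·(48/5)/16² = -1344/125 kN·m
Load 2 — uniform load w=4 kN/m over full span:
  R_A = wL/2 = 4·16/2 = 32 kN
  M_A = wL²/12 = 4·16²/12 = 256/3 kN·m
  R_B = wL/2 = 4·16/2 = 32 kN
  M_B = -wL²/12 = -4·16²/12 = -256/3 kN·m
Load 3 — point force P=14 kN at a=4 m (b=L-a=12):
  R_A = Pb²(3a+b)/L³ = 14·12²·(3·4+12)/16³ = 189/16 kN
  M_A = Pab²/L² = 14·4·12²/16² = 63/2 kN·m
  R_B = Pa²(a+3b)/L³ = 14·4²·(4+3·12)/16³ = 35/16 kN
  M_B = -Pa²b/L² = -14·4²·12/16² = -21/2 kN·m
Load 4 — applied couple M₀=2 kN·m at a=16/3 m (b=L-a=32/3):
  R_A = 6M₀ab/L³ = 6·2·(16/3)·(32/3)/16³ = 1/6 kN
  M_A = M₀b(2a-b)/L² = 2·(32/3)·(2·(16/3)-(32/3))/16² = 0 kN·m
  R_B = -6M₀ab/L³ = -6·2·(16/3)·(32/3)/16³ = -1/6 kN
  M_B = M₀a(2b-a)/L² = 2·(16/3)·(2·(32/3)-(16/3))/16² = 2/3 kN·m
Superposition: R_A = 291091/6000 kN, M_A = 99721/750 kN·m, R_B = 218909/6000 kN, M_B = -79439/750 kN·m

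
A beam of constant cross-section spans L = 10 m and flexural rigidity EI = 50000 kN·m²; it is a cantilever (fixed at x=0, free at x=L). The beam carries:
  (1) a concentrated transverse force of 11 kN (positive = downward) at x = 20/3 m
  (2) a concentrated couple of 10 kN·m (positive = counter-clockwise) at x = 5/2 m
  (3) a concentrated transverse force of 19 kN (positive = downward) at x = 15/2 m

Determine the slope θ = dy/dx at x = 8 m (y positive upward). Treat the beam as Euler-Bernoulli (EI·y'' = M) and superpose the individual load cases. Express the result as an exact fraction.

Load 1 — point force P=11 kN at a=20/3 m (b=L-a=10/3):
  θ_1 = -Pa²/(2EI)  [x>a] = -11·(20/3)²/(2·50000) = -11/2250 rad
Load 2 — applied couple M₀=10 kN·m at a=5/2 m (b=L-a=15/2):
  θ_2 = M₀a/EI  [x>a] = 10·(5/2)/50000 = 1/2000 rad
Load 3 — point force P=19 kN at a=15/2 m (b=L-a=5/2):
  θ_3 = -Pa²/(2EI)  [x>a] = -19·(15/2)²/(2·50000) = -171/16000 rad
Superposition: θ = Σ θ_i = -2171/144000 rad ≈ -0.015076 rad

θ(8) = -2171/144000 rad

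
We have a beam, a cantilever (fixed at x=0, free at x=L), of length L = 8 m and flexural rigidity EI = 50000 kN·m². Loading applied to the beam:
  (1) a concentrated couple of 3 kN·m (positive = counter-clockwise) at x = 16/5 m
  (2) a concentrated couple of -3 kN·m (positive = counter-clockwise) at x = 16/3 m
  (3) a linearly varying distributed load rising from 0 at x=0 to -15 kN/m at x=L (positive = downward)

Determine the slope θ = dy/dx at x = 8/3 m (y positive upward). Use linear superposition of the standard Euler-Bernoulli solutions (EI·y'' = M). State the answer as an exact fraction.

Load 1 — applied couple M₀=3 kN·m at a=16/5 m (b=L-a=24/5):
  θ_1 = M₀x/EI  [x≤a] = 3·(8/3)/50000 = 1/6250 rad
Load 2 — applied couple M₀=-3 kN·m at a=16/3 m (b=L-a=8/3):
  θ_2 = M₀x/EI  [x≤a] = (-3)·(8/3)/50000 = -1/6250 rad
Load 3 — triangular load w₀=-15 kN/m (0→w₀ over full span):
  θ_3 = (w₀Lx²/4-w₀L²x/3-w₀x⁴/(24L))/EI = ((-15)·8·(8/3)²/4-(-15)·8²·(8/3)/3-(-15)·(8/3)⁴/(24·8))/50000 = 652/50625 rad
Superposition: θ = Σ θ_i = 652/50625 rad ≈ 0.012879 rad

θ(8/3) = 652/50625 rad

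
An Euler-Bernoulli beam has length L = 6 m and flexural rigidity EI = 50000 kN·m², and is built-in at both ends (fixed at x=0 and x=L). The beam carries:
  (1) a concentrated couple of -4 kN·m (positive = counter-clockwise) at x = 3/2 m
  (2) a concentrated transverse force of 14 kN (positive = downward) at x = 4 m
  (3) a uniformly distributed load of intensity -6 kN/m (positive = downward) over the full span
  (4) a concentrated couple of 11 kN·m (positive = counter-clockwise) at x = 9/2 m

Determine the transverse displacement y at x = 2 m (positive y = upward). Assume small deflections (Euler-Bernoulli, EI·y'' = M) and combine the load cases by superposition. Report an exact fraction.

Load 1 — applied couple M₀=-4 kN·m at a=3/2 m (b=L-a=9/2):
  y_1 = (R_Ax³/6 - M_Ax²/2 - M₀(x-a)²/2)/EI  [x>a] with R_A=-3/4, M_A=3/4 = ((-3/4)·2³/6 - (3/4)·2²/2 - (-4)·(2-(3/2))²/2)/50000 = -1/25000 m
Load 2 — point force P=14 kN at a=4 m (b=L-a=2):
  y_2 = -Pb²x²(3aL-(3a+b)x)/(6L³EI)  [x≤a] = -14·2²·2²·(3·4·6-(3·4+2)·2)/(6·6³·50000) = -77/506250 m
Load 3 — uniform load w=-6 kN/m over full span:
  y_3 = -wx²(L-x)²/(24EI) = -(-6)·2²·(6-2)²/(24·50000) = 1/3125 m
Load 4 — applied couple M₀=11 kN·m at a=9/2 m (b=L-a=3/2):
  y_4 = (R_Ax³/6 - M_Ax²/2)/EI  [x≤a] with R_A=33/16, M_A=55/16 = ((33/16)·2³/6 - (55/16)·2²/2)/50000 = -33/400000 m
Superposition: y = Σ y_i = 1471/32400000 m ≈ 0.000045 m

y(2) = 1471/32400000 m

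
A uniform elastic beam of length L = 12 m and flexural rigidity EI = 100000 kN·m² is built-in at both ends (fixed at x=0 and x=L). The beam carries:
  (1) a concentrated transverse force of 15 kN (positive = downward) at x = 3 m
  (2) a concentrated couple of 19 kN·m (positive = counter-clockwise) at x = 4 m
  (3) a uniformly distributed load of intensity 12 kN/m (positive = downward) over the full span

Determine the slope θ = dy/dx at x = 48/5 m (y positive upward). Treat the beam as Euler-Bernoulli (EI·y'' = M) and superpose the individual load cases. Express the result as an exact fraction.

θ(48/5) = 42567/25000000 rad

Load 1 — point force P=15 kN at a=3 m (b=L-a=9):
  θ_1 = Pa²(L-x)(2bL-(3b+a)(L-x))/(2L³EI)  [x>a] = 15·3²·(12-(48/5))·(2·9·12-(3·9+3)·(12-(48/5)))/(2·12³·100000) = 27/200000 rad
Load 2 — applied couple M₀=19 kN·m at a=4 m (b=L-a=8):
  θ_2 = (R_Ax²/2 - M_Ax - M₀(x-a))/EI  [x>a] with R_A=19/9, M_A=0 = ((19/9)·(48/5)²/2 - 0·(48/5) - 19·((48/5)-4))/100000 = -57/625000 rad
Load 3 — uniform load w=12 kN/m over full span:
  θ_3 = -wx(L-x)(L-2x)/(12EI) = -12·(48/5)·(12-(48/5))·(12-2·(48/5))/(12·100000) = 648/390625 rad
Superposition: θ = Σ θ_i = 42567/25000000 rad ≈ 0.001703 rad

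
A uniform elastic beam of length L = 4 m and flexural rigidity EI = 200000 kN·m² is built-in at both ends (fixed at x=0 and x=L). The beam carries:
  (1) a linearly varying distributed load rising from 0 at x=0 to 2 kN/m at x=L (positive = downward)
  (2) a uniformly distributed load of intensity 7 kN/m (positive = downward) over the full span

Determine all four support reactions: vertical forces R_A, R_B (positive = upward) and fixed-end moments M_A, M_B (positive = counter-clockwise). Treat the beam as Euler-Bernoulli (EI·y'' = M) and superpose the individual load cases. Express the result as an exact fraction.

Load 1 — triangular load w₀=2 kN/m (0→w₀ over full span):
  R_A = 3w₀L/20 = 3·2·4/20 = 6/5 kN
  M_A = w₀L²/30 = 2·4²/30 = 16/15 kN·m
  R_B = 7w₀L/20 = 7·2·4/20 = 14/5 kN
  M_B = -w₀L²/20 = -2·4²/20 = -8/5 kN·m
Load 2 — uniform load w=7 kN/m over full span:
  R_A = wL/2 = 7·4/2 = 14 kN
  M_A = wL²/12 = 7·4²/12 = 28/3 kN·m
  R_B = wL/2 = 7·4/2 = 14 kN
  M_B = -wL²/12 = -7·4²/12 = -28/3 kN·m
Superposition: R_A = 76/5 kN, M_A = 52/5 kN·m, R_B = 84/5 kN, M_B = -164/15 kN·m

R_A = 76/5 kN, M_A = 52/5 kN·m, R_B = 84/5 kN, M_B = -164/15 kN·m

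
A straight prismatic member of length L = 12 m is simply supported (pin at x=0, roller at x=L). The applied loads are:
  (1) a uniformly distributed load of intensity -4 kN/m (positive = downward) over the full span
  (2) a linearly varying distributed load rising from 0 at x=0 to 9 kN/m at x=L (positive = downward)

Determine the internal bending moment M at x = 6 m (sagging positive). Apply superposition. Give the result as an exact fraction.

M(6) = 9 kN·m

Load 1 — uniform load w=-4 kN/m over full span:
  M_1 = wx(L-x)/2 = (-4)·6·(12-6)/2 = -72 kN·m
Load 2 — triangular load w₀=9 kN/m (0→w₀ over full span):
  M_2 = w₀Lx/6 - w₀x³/(6L) = 9·12·6/6 - 9·6³/(6·12) = 81 kN·m
Superposition: M = Σ M_i = 9 kN·m ≈ 9.000000 kN·m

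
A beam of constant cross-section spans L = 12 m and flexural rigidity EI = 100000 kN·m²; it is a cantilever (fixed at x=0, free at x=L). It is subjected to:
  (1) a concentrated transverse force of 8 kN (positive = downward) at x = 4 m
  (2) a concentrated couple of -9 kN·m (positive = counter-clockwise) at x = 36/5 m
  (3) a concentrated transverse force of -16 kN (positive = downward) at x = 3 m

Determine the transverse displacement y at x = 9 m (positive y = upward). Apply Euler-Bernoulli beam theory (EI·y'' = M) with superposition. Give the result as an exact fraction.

y(9) = -4961/1875000 m

Load 1 — point force P=8 kN at a=4 m (b=L-a=8):
  y_1 = -Pa²(3x-a)/(6EI)  [x>a] = -8·4²·(3·9-4)/(6·100000) = -46/9375 m
Load 2 — applied couple M₀=-9 kN·m at a=36/5 m (b=L-a=24/5):
  y_2 = M₀a(2x-a)/(2EI)  [x>a] = (-9)·(36/5)·(2·9-(36/5))/(2·100000) = -2187/625000 m
Load 3 — point force P=-16 kN at a=3 m (b=L-a=9):
  y_3 = -Pa²(3x-a)/(6EI)  [x>a] = -(-16)·3²·(3·9-3)/(6·100000) = 18/3125 m
Superposition: y = Σ y_i = -4961/1875000 m ≈ -0.002646 m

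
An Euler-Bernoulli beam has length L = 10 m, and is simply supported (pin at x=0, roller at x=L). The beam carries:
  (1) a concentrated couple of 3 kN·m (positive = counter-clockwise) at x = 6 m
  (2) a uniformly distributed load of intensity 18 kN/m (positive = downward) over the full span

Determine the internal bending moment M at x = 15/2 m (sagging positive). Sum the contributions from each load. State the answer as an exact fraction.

Load 1 — applied couple M₀=3 kN·m at a=6 m (b=L-a=4):
  M_1 = M₀x/L - M₀  [x>a] = 3·(15/2)/10 - 3 = -3/4 kN·m
Load 2 — uniform load w=18 kN/m over full span:
  M_2 = wx(L-x)/2 = 18·(15/2)·(10-(15/2))/2 = 675/4 kN·m
Superposition: M = Σ M_i = 168 kN·m ≈ 168.000000 kN·m

M(15/2) = 168 kN·m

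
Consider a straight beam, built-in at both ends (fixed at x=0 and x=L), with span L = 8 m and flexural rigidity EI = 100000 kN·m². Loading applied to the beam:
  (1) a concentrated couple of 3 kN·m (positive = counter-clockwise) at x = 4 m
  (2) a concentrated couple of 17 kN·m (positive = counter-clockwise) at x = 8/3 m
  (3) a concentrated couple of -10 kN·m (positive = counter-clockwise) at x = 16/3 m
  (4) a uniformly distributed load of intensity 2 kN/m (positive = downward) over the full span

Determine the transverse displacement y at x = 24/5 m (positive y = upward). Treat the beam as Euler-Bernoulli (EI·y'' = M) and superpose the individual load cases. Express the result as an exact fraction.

Load 1 — applied couple M₀=3 kN·m at a=4 m (b=L-a=4):
  y_1 = (R_Ax³/6 - M_Ax²/2 - M₀(x-a)²/2)/EI  [x>a] with R_A=9/16, M_A=3/4 = ((9/16)·(24/5)³/6 - (3/4)·(24/5)²/2 - 3·((24/5)-4)²/2)/100000 = 3/390625 m
Load 2 — applied couple M₀=17 kN·m at a=8/3 m (b=L-a=16/3):
  y_2 = (R_Ax³/6 - M_Ax²/2 - M₀(x-a)²/2)/EI  [x>a] with R_A=17/6, M_A=0 = ((17/6)·(24/5)³/6 - 0·(24/5)²/2 - 17·((24/5)-(8/3))²/2)/100000 = 476/3515625 m
Load 3 — applied couple M₀=-10 kN·m at a=16/3 m (b=L-a=8/3):
  y_3 = (R_Ax³/6 - M_Ax²/2)/EI  [x≤a] with R_A=-5/3, M_A=-10/3 = ((-5/3)·(24/5)³/6 - (-10/3)·(24/5)²/2)/100000 = 6/78125 m
Load 4 — uniform load w=2 kN/m over full span:
  y_4 = -wx²(L-x)²/(24EI) = -2·(24/5)²·(8-(24/5))²/(24·100000) = -384/1953125 m
Superposition: y = Σ y_i = 409/17578125 m ≈ 0.000023 m

y(24/5) = 409/17578125 m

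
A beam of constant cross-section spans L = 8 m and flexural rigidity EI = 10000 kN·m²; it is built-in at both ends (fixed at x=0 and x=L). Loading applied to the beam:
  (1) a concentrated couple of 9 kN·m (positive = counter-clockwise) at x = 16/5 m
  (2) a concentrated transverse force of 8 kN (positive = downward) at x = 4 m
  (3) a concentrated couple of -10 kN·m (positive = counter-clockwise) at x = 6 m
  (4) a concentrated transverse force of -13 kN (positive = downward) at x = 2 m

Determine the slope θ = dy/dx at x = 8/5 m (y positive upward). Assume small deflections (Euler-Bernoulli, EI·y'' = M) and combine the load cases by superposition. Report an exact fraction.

Load 1 — applied couple M₀=9 kN·m at a=16/5 m (b=L-a=24/5):
  θ_1 = (R_Ax²/2 - M_Ax)/EI  [x≤a] with R_A=81/50, M_A=27/25 = ((81/50)·(8/5)²/2 - (27/25)·(8/5))/10000 = 27/781250 rad
Load 2 — point force P=8 kN at a=4 m (b=L-a=4):
  θ_2 = -Pb²x(2aL-(3a+b)x)/(2L³EI)  [x≤a] = -8·4²·(8/5)·(2·4·8-(3·4+4)·(8/5))/(2·8³·10000) = -12/15625 rad
Load 3 — applied couple M₀=-10 kN·m at a=6 m (b=L-a=2):
  θ_3 = (R_Ax²/2 - M_Ax)/EI  [x≤a] with R_A=-45/32, M_A=-25/8 = ((-45/32)·(8/5)²/2 - (-25/8)·(8/5))/10000 = 1/3125 rad
Load 4 — point force P=-13 kN at a=2 m (b=L-a=6):
  θ_4 = -Pb²x(2aL-(3a+b)x)/(2L³EI)  [x≤a] = -(-13)·6²·(8/5)·(2·2·8-(3·2+6)·(8/5))/(2·8³·10000) = 117/125000 rad
Superposition: θ = Σ θ_i = 1633/3125000 rad ≈ 0.000523 rad

θ(8/5) = 1633/3125000 rad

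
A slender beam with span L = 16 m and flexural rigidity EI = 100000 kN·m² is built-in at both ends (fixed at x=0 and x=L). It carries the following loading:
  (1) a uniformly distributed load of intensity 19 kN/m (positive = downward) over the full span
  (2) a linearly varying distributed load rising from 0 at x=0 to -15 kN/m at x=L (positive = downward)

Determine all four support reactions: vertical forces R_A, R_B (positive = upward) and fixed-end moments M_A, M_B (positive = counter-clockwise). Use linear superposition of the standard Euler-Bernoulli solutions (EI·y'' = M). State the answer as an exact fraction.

R_A = 116 kN, M_A = 832/3 kN·m, R_B = 68 kN, M_B = -640/3 kN·m

Load 1 — uniform load w=19 kN/m over full span:
  R_A = wL/2 = 19·16/2 = 152 kN
  M_A = wL²/12 = 19·16²/12 = 1216/3 kN·m
  R_B = wL/2 = 19·16/2 = 152 kN
  M_B = -wL²/12 = -19·16²/12 = -1216/3 kN·m
Load 2 — triangular load w₀=-15 kN/m (0→w₀ over full span):
  R_A = 3w₀L/20 = 3·(-15)·16/20 = -36 kN
  M_A = w₀L²/30 = (-15)·16²/30 = -128 kN·m
  R_B = 7w₀L/20 = 7·(-15)·16/20 = -84 kN
  M_B = -w₀L²/20 = -(-15)·16²/20 = 192 kN·m
Superposition: R_A = 116 kN, M_A = 832/3 kN·m, R_B = 68 kN, M_B = -640/3 kN·m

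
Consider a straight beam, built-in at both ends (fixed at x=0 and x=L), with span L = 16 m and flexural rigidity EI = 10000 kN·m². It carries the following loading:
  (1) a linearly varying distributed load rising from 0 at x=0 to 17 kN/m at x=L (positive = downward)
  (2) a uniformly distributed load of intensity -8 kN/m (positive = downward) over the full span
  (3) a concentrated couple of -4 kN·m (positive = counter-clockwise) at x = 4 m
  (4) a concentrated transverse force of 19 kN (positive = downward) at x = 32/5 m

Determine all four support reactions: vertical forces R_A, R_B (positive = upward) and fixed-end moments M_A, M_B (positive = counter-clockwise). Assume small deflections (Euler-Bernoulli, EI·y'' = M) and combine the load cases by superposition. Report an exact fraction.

Load 1 — triangular load w₀=17 kN/m (0→w₀ over full span):
  R_A = 3w₀L/20 = 3·17·16/20 = 204/5 kN
  M_A = w₀L²/30 = 17·16²/30 = 2176/15 kN·m
  R_B = 7w₀L/20 = 7·17·16/20 = 476/5 kN
  M_B = -w₀L²/20 = -17·16²/20 = -1088/5 kN·m
Load 2 — uniform load w=-8 kN/m over full span:
  R_A = wL/2 = (-8)·16/2 = -64 kN
  M_A = wL²/12 = (-8)·16²/12 = -512/3 kN·m
  R_B = wL/2 = (-8)·16/2 = -64 kN
  M_B = -wL²/12 = -(-8)·16²/12 = 512/3 kN·m
Load 3 — applied couple M₀=-4 kN·m at a=4 m (b=L-a=12):
  R_A = 6M₀ab/L³ = 6·(-4)·4·12/16³ = -9/32 kN
  M_A = M₀b(2a-b)/L² = (-4)·12·(2·4-12)/16² = 3/4 kN·m
  R_B = -6M₀ab/L³ = -6·(-4)·4·12/16³ = 9/32 kN
  M_B = M₀a(2b-a)/L² = (-4)·4·(2·12-4)/16² = -5/4 kN·m
Load 4 — point force P=19 kN at a=32/5 m (b=L-a=48/5):
  R_A = Pb²(3a+b)/L³ = 19·(48/5)²·(3·(32/5)+(48/5))/16³ = 1539/125 kN
  M_A = Pab²/L² = 19·(32/5)·(48/5)²/16² = 5472/125 kN·m
  R_B = Pa²(a+3b)/L³ = 19·(32/5)²·((32/5)+3·(48/5))/16³ = 836/125 kN
  M_B = -Pa²b/L² = -19·(32/5)²·(48/5)/16² = -3648/125 kN·m
Superposition: R_A = -44677/4000 kN, M_A = 9463/500 kN·m, R_B = 152677/4000 kN, M_B = -116051/1500 kN·m

R_A = -44677/4000 kN, M_A = 9463/500 kN·m, R_B = 152677/4000 kN, M_B = -116051/1500 kN·m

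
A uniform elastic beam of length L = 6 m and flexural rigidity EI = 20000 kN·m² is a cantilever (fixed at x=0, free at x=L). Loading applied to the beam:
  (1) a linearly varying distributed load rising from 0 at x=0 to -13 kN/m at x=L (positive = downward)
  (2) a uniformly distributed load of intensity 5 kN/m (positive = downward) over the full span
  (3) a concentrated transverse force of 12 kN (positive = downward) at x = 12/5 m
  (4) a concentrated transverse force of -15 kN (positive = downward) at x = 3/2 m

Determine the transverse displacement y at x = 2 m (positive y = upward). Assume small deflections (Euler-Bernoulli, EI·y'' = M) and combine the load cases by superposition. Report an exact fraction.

y(2) = 72689/14400000 m

Load 1 — triangular load w₀=-13 kN/m (0→w₀ over full span):
  y_1 = (w₀Lx³/12-w₀L²x²/6-w₀x⁵/(120L))/EI = ((-13)·6·2³/12-(-13)·6²·2²/6-(-13)·2⁵/(120·6))/20000 = 5863/450000 m
Load 2 — uniform load w=5 kN/m over full span:
  y_2 = -wx²(x²-4Lx+6L²)/(24EI) = -5·2²·(2²-4·6·2+6·6²)/(24·20000) = -43/6000 m
Load 3 — point force P=12 kN at a=12/5 m (b=L-a=18/5):
  y_3 = -Px²(3a-x)/(6EI)  [x≤a] = -12·2²·(3·(12/5)-2)/(6·20000) = -13/6250 m
Load 4 — point force P=-15 kN at a=3/2 m (b=L-a=9/2):
  y_4 = -Pa²(3x-a)/(6EI)  [x>a] = -(-15)·(3/2)²·(3·2-(3/2))/(6·20000) = 81/64000 m
Superposition: y = Σ y_i = 72689/14400000 m ≈ 0.005048 m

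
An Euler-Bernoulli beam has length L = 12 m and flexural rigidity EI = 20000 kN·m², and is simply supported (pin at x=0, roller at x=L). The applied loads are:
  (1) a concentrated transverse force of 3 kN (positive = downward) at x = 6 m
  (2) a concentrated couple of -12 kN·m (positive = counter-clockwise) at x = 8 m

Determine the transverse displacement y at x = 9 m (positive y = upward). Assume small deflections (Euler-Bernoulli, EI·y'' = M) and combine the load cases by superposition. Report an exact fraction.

Load 1 — point force P=3 kN at a=6 m (b=L-a=6):
  y_1 = -Pa(L-x)(2Lx-a²-x²)/(6LEI)  [x>a] = -3·6·(12-9)·(2·12·9-6²-9²)/(6·12·20000) = -297/80000 m
Load 2 — applied couple M₀=-12 kN·m at a=8 m (b=L-a=4):
  y_2 = (M₀x³/(6L)-M₀(x-a)²/2+C₁x)/EI  [x>a] with C₁=M₀(3b²-L²)/(6L)=16 = ((-12)·9³/(6·12)-(-12)·(9-8)²/2+16·9)/20000 = 57/40000 m
Superposition: y = Σ y_i = -183/80000 m ≈ -0.002288 m

y(9) = -183/80000 m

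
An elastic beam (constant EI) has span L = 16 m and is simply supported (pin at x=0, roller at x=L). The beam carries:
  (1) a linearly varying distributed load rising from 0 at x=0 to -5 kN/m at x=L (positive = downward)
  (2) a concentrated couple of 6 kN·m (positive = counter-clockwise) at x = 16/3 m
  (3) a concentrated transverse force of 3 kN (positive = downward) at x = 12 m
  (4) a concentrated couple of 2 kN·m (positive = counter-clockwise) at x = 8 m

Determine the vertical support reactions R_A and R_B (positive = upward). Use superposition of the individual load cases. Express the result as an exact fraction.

Load 1 — triangular load w₀=-5 kN/m (0→w₀ over full span):
  R_A = w₀L/6 = (-5)·16/6 = -40/3 kN
  R_B = w₀L/3 = (-5)·16/3 = -80/3 kN
Load 2 — applied couple M₀=6 kN·m at a=16/3 m (b=L-a=32/3):
  R_A = M₀/L = 6/16 = 3/8 kN
  R_B = -M₀/L = -6/16 = -3/8 kN
Load 3 — point force P=3 kN at a=12 m (b=L-a=4):
  R_A = Pb/L = 3·4/16 = 3/4 kN
  R_B = Pa/L = 3·12/16 = 9/4 kN
Load 4 — applied couple M₀=2 kN·m at a=8 m (b=L-a=8):
  R_A = M₀/L = 2/16 = 1/8 kN
  R_B = -M₀/L = -2/16 = -1/8 kN
Superposition: R_A = -145/12 kN, R_B = -299/12 kN

R_A = -145/12 kN, R_B = -299/12 kN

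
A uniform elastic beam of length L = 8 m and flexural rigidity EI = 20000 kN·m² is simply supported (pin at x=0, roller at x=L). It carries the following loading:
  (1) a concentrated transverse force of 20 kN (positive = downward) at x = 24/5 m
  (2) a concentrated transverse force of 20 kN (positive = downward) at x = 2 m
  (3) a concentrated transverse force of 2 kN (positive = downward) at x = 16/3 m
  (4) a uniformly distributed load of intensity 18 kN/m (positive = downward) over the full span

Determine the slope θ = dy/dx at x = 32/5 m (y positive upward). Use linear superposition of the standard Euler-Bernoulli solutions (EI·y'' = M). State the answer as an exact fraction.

Load 1 — point force P=20 kN at a=24/5 m (b=L-a=16/5):
  θ_1 = -Pa(2L²-6Lx+3x²+a²)/(6LEI)  [x>a] = -20·(24/5)·(2·8²-6·8·(32/5)+3·(32/5)²+(24/5)²)/(6·8·20000) = 52/15625 rad
Load 2 — point force P=20 kN at a=2 m (b=L-a=6):
  θ_2 = -Pa(2L²-6Lx+3x²+a²)/(6LEI)  [x>a] = -20·2·(2·8²-6·8·(32/5)+3·(32/5)²+2²)/(6·8·20000) = 109/50000 rad
Load 3 — point force P=2 kN at a=16/3 m (b=L-a=8/3):
  θ_3 = -Pa(2L²-6Lx+3x²+a²)/(6LEI)  [x>a] = -2·(16/3)·(2·8²-6·8·(32/5)+3·(32/5)²+(16/3)²)/(6·8·20000) = 392/1265625 rad
Load 4 — uniform load w=18 kN/m over full span:
  θ_4 = -w(L³-6Lx²+4x³)/(24EI) = -18·(8³-6·8·(32/5)²+4·(32/5)³)/(24·20000) = 1188/78125 rad
Superposition: θ = Σ θ_i = 2128693/101250000 rad ≈ 0.021024 rad

θ(32/5) = 2128693/101250000 rad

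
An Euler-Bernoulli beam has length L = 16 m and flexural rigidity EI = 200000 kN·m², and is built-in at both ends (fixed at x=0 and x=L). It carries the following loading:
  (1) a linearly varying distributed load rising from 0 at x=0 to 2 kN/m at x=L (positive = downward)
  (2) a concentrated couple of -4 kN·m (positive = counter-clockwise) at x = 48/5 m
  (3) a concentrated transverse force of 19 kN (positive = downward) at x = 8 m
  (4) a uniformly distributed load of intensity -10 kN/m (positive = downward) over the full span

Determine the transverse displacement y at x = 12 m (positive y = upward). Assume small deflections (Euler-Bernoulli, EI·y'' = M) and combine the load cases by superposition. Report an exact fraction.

Load 1 — triangular load w₀=2 kN/m (0→w₀ over full span):
  y_1 = -w₀x²(L-x)²(x+2L)/(120LEI) = -2·12²·(16-12)²·(12+2·16)/(120·16·200000) = -33/62500 m
Load 2 — applied couple M₀=-4 kN·m at a=48/5 m (b=L-a=32/5):
  y_2 = (R_Ax³/6 - M_Ax²/2 - M₀(x-a)²/2)/EI  [x>a] with R_A=-9/25, M_A=-32/25 = ((-9/25)·12³/6 - (-32/25)·12²/2 - (-4)·(12-(48/5))²/2)/200000 = 0 m
Load 3 — point force P=19 kN at a=8 m (b=L-a=8):
  y_3 = -Pa²(L-x)²(3bL-(3b+a)(L-x))/(6L³EI)  [x>a] = -19·8²·(16-12)²·(3·8·16-(3·8+8)·(16-12))/(6·16³·200000) = -19/18750 m
Load 4 — uniform load w=-10 kN/m over full span:
  y_4 = -wx²(L-x)²/(24EI) = -(-10)·12²·(16-12)²/(24·200000) = 3/625 m
Superposition: y = Σ y_i = 611/187500 m ≈ 0.003259 m

y(12) = 611/187500 m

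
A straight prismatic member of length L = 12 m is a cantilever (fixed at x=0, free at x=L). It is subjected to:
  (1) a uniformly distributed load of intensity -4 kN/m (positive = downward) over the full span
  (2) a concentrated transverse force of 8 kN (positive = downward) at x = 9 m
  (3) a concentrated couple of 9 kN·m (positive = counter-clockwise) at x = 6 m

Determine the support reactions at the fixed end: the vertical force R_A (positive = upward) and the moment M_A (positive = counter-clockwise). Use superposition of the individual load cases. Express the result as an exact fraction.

R_A = -40 kN, M_A = -225 kN·m

Load 1 — uniform load w=-4 kN/m over full span:
  R_A = wL = (-4)·12 = -48 kN
  M_A = wL²/2 = (-4)·12²/2 = -288 kN·m
Load 2 — point force P=8 kN at a=9 m (b=L-a=3):
  R_A = P = 8 kN
  M_A = Pa = 8·9 = 72 kN·m
Load 3 — applied couple M₀=9 kN·m at a=6 m (b=L-a=6):
  R_A = 0 kN
  M_A = -M₀ = -9 kN·m
Superposition: R_A = -40 kN, M_A = -225 kN·m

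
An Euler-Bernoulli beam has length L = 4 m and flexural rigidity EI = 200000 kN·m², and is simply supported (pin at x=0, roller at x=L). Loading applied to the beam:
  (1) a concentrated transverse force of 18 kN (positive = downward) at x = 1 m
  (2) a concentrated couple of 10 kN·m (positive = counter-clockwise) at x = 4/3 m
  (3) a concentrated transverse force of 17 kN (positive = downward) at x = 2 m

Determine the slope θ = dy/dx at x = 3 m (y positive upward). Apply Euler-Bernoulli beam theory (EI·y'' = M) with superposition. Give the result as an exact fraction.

θ(3) = 167/1800000 rad

Load 1 — point force P=18 kN at a=1 m (b=L-a=3):
  θ_1 = -Pa(2L²-6Lx+3x²+a²)/(6LEI)  [x>a] = -18·1·(2·4²-6·4·3+3·3²+1²)/(6·4·200000) = 9/200000 rad
Load 2 — applied couple M₀=10 kN·m at a=4/3 m (b=L-a=8/3):
  θ_2 = (M₀x²/(2L)-M₀(x-a)+C₁)/EI  [x>a] with C₁=M₀(3b²-L²)/(6L)=20/9 = (10·3²/(2·4)-10·(3-(4/3))+(20/9))/200000 = -23/1440000 rad
Load 3 — point force P=17 kN at a=2 m (b=L-a=2):
  θ_3 = -Pa(2L²-6Lx+3x²+a²)/(6LEI)  [x>a] = -17·2·(2·4²-6·4·3+3·3²+2²)/(6·4·200000) = 51/800000 rad
Superposition: θ = Σ θ_i = 167/1800000 rad ≈ 0.000093 rad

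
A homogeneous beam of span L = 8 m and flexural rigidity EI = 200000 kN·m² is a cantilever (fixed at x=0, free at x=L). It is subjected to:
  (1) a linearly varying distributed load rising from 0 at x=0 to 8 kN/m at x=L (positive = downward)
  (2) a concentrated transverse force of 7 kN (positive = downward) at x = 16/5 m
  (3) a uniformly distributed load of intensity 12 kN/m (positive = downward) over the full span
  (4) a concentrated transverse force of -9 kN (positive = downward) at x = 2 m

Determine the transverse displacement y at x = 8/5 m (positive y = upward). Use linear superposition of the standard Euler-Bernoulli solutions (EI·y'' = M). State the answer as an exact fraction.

y(8/5) = -463589/146484375 m

Load 1 — triangular load w₀=8 kN/m (0→w₀ over full span):
  y_1 = (w₀Lx³/12-w₀L²x²/6-w₀x⁵/(120L))/EI = (8·8·(8/5)³/12-8·8²·(8/5)²/6-8·(8/5)⁵/(120·8))/200000 = -144064/146484375 m
Load 2 — point force P=7 kN at a=16/5 m (b=L-a=24/5):
  y_2 = -Px²(3a-x)/(6EI)  [x≤a] = -7·(8/5)²·(3·(16/5)-(8/5))/(6·200000) = -28/234375 m
Load 3 — uniform load w=12 kN/m over full span:
  y_3 = -wx²(x²-4Lx+6L²)/(24EI) = -12·(8/5)²·((8/5)²-4·8·(8/5)+6·8²)/(24·200000) = -4192/1953125 m
Load 4 — point force P=-9 kN at a=2 m (b=L-a=6):
  y_4 = -Px²(3a-x)/(6EI)  [x≤a] = -(-9)·(8/5)²·(3·2-(8/5))/(6·200000) = 33/390625 m
Superposition: y = Σ y_i = -463589/146484375 m ≈ -0.003165 m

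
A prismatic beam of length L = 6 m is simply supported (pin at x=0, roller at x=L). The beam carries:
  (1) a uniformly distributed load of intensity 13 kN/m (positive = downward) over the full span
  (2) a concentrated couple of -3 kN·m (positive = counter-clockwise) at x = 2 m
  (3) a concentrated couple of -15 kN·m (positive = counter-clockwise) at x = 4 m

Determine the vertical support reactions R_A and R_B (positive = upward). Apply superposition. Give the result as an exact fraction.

Load 1 — uniform load w=13 kN/m over full span:
  R_A = wL/2 = 13·6/2 = 39 kN
  R_B = wL/2 = 13·6/2 = 39 kN
Load 2 — applied couple M₀=-3 kN·m at a=2 m (b=L-a=4):
  R_A = M₀/L = (-3)/6 = -1/2 kN
  R_B = -M₀/L = -(-3)/6 = 1/2 kN
Load 3 — applied couple M₀=-15 kN·m at a=4 m (b=L-a=2):
  R_A = M₀/L = (-15)/6 = -5/2 kN
  R_B = -M₀/L = -(-15)/6 = 5/2 kN
Superposition: R_A = 36 kN, R_B = 42 kN

R_A = 36 kN, R_B = 42 kN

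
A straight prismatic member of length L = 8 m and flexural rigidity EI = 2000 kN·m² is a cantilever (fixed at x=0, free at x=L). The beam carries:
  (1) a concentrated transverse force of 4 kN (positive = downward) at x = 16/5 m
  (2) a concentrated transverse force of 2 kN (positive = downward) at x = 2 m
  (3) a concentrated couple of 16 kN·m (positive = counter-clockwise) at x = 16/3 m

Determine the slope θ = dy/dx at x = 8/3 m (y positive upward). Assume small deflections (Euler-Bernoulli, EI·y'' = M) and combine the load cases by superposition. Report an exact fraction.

θ(8/3) = 211/22500 rad

Load 1 — point force P=4 kN at a=16/5 m (b=L-a=24/5):
  θ_1 = -Px(2a-x)/(2EI)  [x≤a] = -4·(8/3)·(2·(16/5)-(8/3))/(2·2000) = -56/5625 rad
Load 2 — point force P=2 kN at a=2 m (b=L-a=6):
  θ_2 = -Pa²/(2EI)  [x>a] = -2·2²/(2·2000) = -1/500 rad
Load 3 — applied couple M₀=16 kN·m at a=16/3 m (b=L-a=8/3):
  θ_3 = M₀x/EI  [x≤a] = 16·(8/3)/2000 = 8/375 rad
Superposition: θ = Σ θ_i = 211/22500 rad ≈ 0.009378 rad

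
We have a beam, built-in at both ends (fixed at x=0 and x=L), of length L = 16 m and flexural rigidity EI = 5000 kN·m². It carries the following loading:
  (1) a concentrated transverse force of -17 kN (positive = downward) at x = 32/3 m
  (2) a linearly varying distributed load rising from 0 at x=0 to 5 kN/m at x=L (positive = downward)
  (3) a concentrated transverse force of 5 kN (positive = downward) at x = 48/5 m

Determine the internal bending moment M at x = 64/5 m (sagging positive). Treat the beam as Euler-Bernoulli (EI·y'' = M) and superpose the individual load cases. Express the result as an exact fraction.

M(64/5) = 208/375 kN·m

Load 1 — point force P=-17 kN at a=32/3 m (b=L-a=16/3):
  M_1 = Pa²(a+3b)(L-x)/L³ - Pa²b/L²  [x>a] = (-17)·(32/3)²·((32/3)+3·(16/3))·(16-(64/5))/16³ - (-17)·(32/3)²·(16/3)/16² = 0 kN·m
Load 2 — triangular load w₀=5 kN/m (0→w₀ over full span):
  M_2 = 3w₀Lx/20 - w₀L²/30 - w₀x³/(6L) = 3·5·16·(64/5)/20 - 5·16²/30 - 5·(64/5)³/(6·16) = 128/75 kN·m
Load 3 — point force P=5 kN at a=48/5 m (b=L-a=32/5):
  M_3 = Pa²(a+3b)(L-x)/L³ - Pa²b/L²  [x>a] = 5·(48/5)²·((48/5)+3·(32/5))·(16-(64/5))/16³ - 5·(48/5)²·(32/5)/16² = -144/125 kN·m
Superposition: M = Σ M_i = 208/375 kN·m ≈ 0.554667 kN·m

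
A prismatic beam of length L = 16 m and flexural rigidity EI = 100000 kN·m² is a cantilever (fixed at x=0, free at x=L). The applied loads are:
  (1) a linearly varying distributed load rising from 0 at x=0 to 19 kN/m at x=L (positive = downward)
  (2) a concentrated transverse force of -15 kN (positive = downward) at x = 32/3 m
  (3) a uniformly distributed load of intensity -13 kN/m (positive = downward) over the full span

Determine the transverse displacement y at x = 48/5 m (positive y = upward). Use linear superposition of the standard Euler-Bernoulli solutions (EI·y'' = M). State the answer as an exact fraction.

y(48/5) = 1300416/48828125 m

Load 1 — triangular load w₀=19 kN/m (0→w₀ over full span):
  y_1 = (w₀Lx³/12-w₀L²x²/6-w₀x⁵/(120L))/EI = (19·16·(48/5)³/12-19·16²·(48/5)²/6-19·(48/5)⁵/(120·16))/100000 = -25929984/48828125 m
Load 2 — point force P=-15 kN at a=32/3 m (b=L-a=16/3):
  y_2 = -Px²(3a-x)/(6EI)  [x≤a] = -(-15)·(48/5)²·(3·(32/3)-(48/5))/(6·100000) = 4032/78125 m
Load 3 — uniform load w=-13 kN/m over full span:
  y_3 = -wx²(x²-4Lx+6L²)/(24EI) = -(-13)·(48/5)²·((48/5)²-4·16·(48/5)+6·16²)/(24·100000) = 988416/1953125 m
Superposition: y = Σ y_i = 1300416/48828125 m ≈ 0.026633 m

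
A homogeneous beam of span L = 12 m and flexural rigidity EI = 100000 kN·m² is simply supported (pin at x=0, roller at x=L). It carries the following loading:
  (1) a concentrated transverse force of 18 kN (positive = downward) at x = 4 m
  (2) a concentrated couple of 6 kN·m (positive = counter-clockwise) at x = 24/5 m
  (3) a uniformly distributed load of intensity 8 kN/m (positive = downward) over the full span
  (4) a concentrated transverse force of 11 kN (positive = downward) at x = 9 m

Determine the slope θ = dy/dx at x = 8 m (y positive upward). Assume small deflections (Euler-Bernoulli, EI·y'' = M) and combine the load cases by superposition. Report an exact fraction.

Load 1 — point force P=18 kN at a=4 m (b=L-a=8):
  θ_1 = -Pa(2L²-6Lx+3x²+a²)/(6LEI)  [x>a] = -18·4·(2·12²-6·12·8+3·8²+4²)/(6·12·100000) = 1/1250 rad
Load 2 — applied couple M₀=6 kN·m at a=24/5 m (b=L-a=36/5):
  θ_2 = (M₀x²/(2L)-M₀(x-a)+C₁)/EI  [x>a] with C₁=M₀(3b²-L²)/(6L)=24/25 = (6·8²/(2·12)-6·(8-(24/5))+(24/25))/100000 = -7/312500 rad
Load 3 — uniform load w=8 kN/m over full span:
  θ_3 = -w(L³-6Lx²+4x³)/(24EI) = -8·(12³-6·12·8²+4·8³)/(24·100000) = 26/9375 rad
Load 4 — point force P=11 kN at a=9 m (b=L-a=3):
  θ_4 = -Pb(L²-b²-3x²)/(6LEI)  [x≤a] = -11·3·(12²-3²-3·8²)/(6·12·100000) = 209/800000 rad
Superposition: θ = Σ θ_i = 228731/60000000 rad ≈ 0.003812 rad

θ(8) = 228731/60000000 rad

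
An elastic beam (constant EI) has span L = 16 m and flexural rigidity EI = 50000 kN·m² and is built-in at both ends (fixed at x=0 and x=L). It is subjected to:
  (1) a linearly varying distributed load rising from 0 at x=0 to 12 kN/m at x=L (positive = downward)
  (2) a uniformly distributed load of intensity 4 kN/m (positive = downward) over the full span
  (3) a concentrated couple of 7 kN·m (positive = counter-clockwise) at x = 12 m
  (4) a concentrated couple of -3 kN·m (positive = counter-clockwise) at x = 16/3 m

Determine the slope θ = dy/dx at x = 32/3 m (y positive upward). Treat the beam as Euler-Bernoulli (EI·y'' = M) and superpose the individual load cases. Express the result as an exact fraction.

θ(32/3) = 16819/3375000 rad

Load 1 — triangular load w₀=12 kN/m (0→w₀ over full span):
  θ_1 = -w₀(2x(L-x)(L-2x)(x+2L)+x²(L-x)²)/(120LEI) = -12·(2·(32/3)·(16-(32/3))·(16-2·(32/3))·((32/3)+2·16)+(32/3)²·(16-(32/3))²)/(120·16·50000) = 3584/1265625 rad
Load 2 — uniform load w=4 kN/m over full span:
  θ_2 = -wx(L-x)(L-2x)/(12EI) = -4·(32/3)·(16-(32/3))·(16-2·(32/3))/(12·50000) = 512/253125 rad
Load 3 — applied couple M₀=7 kN·m at a=12 m (b=L-a=4):
  θ_3 = (R_Ax²/2 - M_Ax)/EI  [x≤a] with R_A=63/128, M_A=35/16 = ((63/128)·(32/3)²/2 - (35/16)·(32/3))/50000 = 7/75000 rad
Load 4 — applied couple M₀=-3 kN·m at a=16/3 m (b=L-a=32/3):
  θ_4 = (R_Ax²/2 - M_Ax - M₀(x-a))/EI  [x>a] with R_A=-1/4, M_A=0 = ((-1/4)·(32/3)²/2 - 0·(32/3) - (-3)·((32/3)-(16/3)))/50000 = 1/28125 rad
Superposition: θ = Σ θ_i = 16819/3375000 rad ≈ 0.004983 rad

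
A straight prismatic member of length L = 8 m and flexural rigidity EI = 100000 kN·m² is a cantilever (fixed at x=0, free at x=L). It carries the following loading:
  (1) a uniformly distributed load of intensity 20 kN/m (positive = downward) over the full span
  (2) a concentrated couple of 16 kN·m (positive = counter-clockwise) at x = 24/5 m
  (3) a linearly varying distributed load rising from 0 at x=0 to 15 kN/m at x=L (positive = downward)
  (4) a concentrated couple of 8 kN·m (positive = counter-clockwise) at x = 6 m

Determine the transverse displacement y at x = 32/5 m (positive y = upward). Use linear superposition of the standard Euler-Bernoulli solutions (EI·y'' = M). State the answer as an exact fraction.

y(32/5) = -6529879/58593750 m

Load 1 — uniform load w=20 kN/m over full span:
  y_1 = -wx²(x²-4Lx+6L²)/(24EI) = -20·(32/5)²·((32/5)²-4·8·(32/5)+6·8²)/(24·100000) = -88064/1171875 m
Load 2 — applied couple M₀=16 kN·m at a=24/5 m (b=L-a=16/5):
  y_2 = M₀a(2x-a)/(2EI)  [x>a] = 16·(24/5)·(2·(32/5)-(24/5))/(2·100000) = 48/15625 m
Load 3 — triangular load w₀=15 kN/m (0→w₀ over full span):
  y_3 = (w₀Lx³/12-w₀L²x²/6-w₀x⁵/(120L))/EI = (15·8·(32/5)³/12-15·8²·(32/5)²/6-15·(32/5)⁵/(120·8))/100000 = -400384/9765625 m
Load 4 — applied couple M₀=8 kN·m at a=6 m (b=L-a=2):
  y_4 = M₀a(2x-a)/(2EI)  [x>a] = 8·6·(2·(32/5)-6)/(2·100000) = 51/31250 m
Superposition: y = Σ y_i = -6529879/58593750 m ≈ -0.111443 m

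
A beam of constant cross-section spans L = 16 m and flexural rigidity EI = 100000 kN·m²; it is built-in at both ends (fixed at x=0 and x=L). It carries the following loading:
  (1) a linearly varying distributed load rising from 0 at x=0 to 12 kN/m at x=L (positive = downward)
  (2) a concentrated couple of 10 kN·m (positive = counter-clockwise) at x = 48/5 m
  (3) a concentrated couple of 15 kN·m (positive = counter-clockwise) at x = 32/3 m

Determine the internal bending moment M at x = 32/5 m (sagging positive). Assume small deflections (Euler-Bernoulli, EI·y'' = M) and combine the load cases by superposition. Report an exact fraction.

Load 1 — triangular load w₀=12 kN/m (0→w₀ over full span):
  M_1 = 3w₀Lx/20 - w₀L²/30 - w₀x³/(6L) = 3·12·16·(32/5)/20 - 12·16²/30 - 12·(32/5)³/(6·16) = 6144/125 kN·m
Load 2 — applied couple M₀=10 kN·m at a=48/5 m (b=L-a=32/5):
  M_2 = R_Ax - M_A  [x≤a] with R_A=9/10, M_A=16/5 = (9/10)·(32/5) - (16/5) = 64/25 kN·m
Load 3 — applied couple M₀=15 kN·m at a=32/3 m (b=L-a=16/3):
  M_3 = R_Ax - M_A  [x≤a] with R_A=5/4, M_A=5 = (5/4)·(32/5) - 5 = 3 kN·m
Superposition: M = Σ M_i = 6839/125 kN·m ≈ 54.712000 kN·m

M(32/5) = 6839/125 kN·m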